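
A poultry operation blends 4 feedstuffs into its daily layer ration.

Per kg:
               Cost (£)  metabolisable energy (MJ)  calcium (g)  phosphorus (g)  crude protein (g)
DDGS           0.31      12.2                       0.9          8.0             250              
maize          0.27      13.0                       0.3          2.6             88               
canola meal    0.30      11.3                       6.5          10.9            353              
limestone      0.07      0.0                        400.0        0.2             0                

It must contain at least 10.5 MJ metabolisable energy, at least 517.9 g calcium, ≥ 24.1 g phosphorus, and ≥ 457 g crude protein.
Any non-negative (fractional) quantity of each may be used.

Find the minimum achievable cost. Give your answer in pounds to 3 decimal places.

Treat it as an LP. Let x1 = kg of DDGS, x2 = kg of maize, x3 = kg of canola meal, x4 = kg of limestone.
Minimise 0.31x1 + 0.27x2 + 0.3x3 + 0.07x4 with:
  12.2x1 + 13x2 + 11.3x3 ≥ 10.5   (metabolisable energy)
  0.9x1 + 0.3x2 + 6.5x3 + 400x4 ≥ 517.9   (calcium)
  8x1 + 2.6x2 + 10.9x3 + 0.2x4 ≥ 24.1   (phosphorus)
  250x1 + 88x2 + 353x3 ≥ 457   (crude protein)
  x1, x2, x3, x4 ≥ 0.
The cheapest feasible vertex uses only canola meal, limestone; DDGS, maize are not used. The calcium and phosphorus requirements are met with equality.
So canola meal = 2.188 kg, limestone = 1.259 kg.
Objective = 0.3·2.188 + 0.07·1.259 = 0.74453.

£0.745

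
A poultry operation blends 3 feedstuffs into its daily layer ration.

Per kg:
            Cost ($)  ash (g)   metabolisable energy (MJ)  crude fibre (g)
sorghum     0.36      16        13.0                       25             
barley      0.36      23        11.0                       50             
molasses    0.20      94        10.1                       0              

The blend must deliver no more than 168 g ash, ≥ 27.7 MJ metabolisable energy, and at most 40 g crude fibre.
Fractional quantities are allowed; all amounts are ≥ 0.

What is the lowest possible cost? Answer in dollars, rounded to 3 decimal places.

$0.636

Set it up as a linear program. Let x1 = kg of sorghum, x2 = kg of barley, x3 = kg of molasses.
Minimise 0.36x1 + 0.36x2 + 0.2x3 with:
  16x1 + 23x2 + 94x3 ≤ 168   (ash)
  13x1 + 11x2 + 10.1x3 ≥ 27.7   (metabolisable energy)
  25x1 + 50x2 ≤ 40   (crude fibre)
  x1, x2, x3 ≥ 0.
The cheapest feasible vertex uses only sorghum, molasses; barley is not used. The ash and metabolisable energy requirements are met with equality.
Solving gives x1 = 0.8553, x3 = 1.642.
Total cost: 0.36·0.8553 + 0.2·1.642 = 0.63631.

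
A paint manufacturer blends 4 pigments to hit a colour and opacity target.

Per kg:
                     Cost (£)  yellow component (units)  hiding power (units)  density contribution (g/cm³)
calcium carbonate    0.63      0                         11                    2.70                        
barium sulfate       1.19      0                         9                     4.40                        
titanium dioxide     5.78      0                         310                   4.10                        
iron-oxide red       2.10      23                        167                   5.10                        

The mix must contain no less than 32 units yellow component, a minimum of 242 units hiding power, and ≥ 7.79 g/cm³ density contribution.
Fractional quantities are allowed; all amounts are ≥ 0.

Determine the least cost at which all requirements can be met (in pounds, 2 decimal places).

Let x1 = kg of calcium carbonate, x2 = kg of barium sulfate, x3 = kg of titanium dioxide, x4 = kg of iron-oxide red.
min 0.63x1 + 1.19x2 + 5.78x3 + 2.1x4 s.t.:
  23x4 ≥ 32   (yellow component)
  11x1 + 9x2 + 310x3 + 167x4 ≥ 242   (hiding power)
  2.7x1 + 4.4x2 + 4.1x3 + 5.1x4 ≥ 7.79   (density contribution)
  x1, x2, x3, x4 ≥ 0.
The optimal basis is {calcium carbonate, iron-oxide red}; barium sulfate, titanium dioxide drop out. Binding constraints: hiding power and density contribution.
So calcium carbonate = 0.169 kg, iron-oxide red = 1.438 kg.
Hence cost = 0.63·0.169 + 2.1·1.438 = £3.1263.

£3.13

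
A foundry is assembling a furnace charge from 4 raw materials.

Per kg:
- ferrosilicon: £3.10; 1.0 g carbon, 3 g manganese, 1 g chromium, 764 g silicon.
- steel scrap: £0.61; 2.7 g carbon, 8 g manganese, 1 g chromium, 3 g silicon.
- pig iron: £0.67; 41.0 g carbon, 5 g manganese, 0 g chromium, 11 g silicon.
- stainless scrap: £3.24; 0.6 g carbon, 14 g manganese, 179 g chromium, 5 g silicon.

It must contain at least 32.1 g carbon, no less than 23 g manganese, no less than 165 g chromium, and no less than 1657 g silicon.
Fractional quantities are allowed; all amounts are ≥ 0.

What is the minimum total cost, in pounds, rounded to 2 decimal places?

£10.12

Set it up as a linear program. Let x1 = kg of ferrosilicon, x2 = kg of steel scrap, x3 = kg of pig iron, x4 = kg of stainless scrap.
Minimize 3.1x1 + 0.61x2 + 0.67x3 + 3.24x4 s.t.:
  1x1 + 2.7x2 + 41x3 + 0.6x4 ≥ 32.1   (carbon)
  3x1 + 8x2 + 5x3 + 14x4 ≥ 23   (manganese)
  1x1 + 1x2 + 179x4 ≥ 165   (chromium)
  764x1 + 3x2 + 11x3 + 5x4 ≥ 1657   (silicon)
  x1, x2, x3, x4 ≥ 0.
All 4 inputs are positive at the optimum. Binding constraints: carbon, manganese, chromium, silicon.
So ferrosilicon = 2.152 kg, steel scrap = 0.02901 kg, pig iron = 0.7152 kg, stainless scrap = 0.9096 kg.
Objective = 3.1·2.152 + 0.61·0.02901 + 0.67·0.7152 + 3.24·0.9096 = 10.1152.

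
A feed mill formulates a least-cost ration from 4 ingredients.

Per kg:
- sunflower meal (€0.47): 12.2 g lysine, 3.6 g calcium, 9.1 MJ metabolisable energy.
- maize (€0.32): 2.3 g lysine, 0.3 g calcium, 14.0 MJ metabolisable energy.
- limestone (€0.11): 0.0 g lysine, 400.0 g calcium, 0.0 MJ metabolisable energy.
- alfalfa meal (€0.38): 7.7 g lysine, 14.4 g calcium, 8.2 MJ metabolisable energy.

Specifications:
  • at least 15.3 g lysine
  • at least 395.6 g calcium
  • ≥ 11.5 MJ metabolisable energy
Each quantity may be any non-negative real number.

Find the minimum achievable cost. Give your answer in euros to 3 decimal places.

€0.699

This is a linear program. Let x1 = kg of sunflower meal, x2 = kg of maize, x3 = kg of limestone, x4 = kg of alfalfa meal.
min 0.47x1 + 0.32x2 + 0.11x3 + 0.38x4 with:
  12.2x1 + 2.3x2 + 7.7x4 ≥ 15.3   (lysine)
  3.6x1 + 0.3x2 + 400x3 + 14.4x4 ≥ 395.6   (calcium)
  9.1x1 + 14x2 + 8.2x4 ≥ 11.5   (metabolisable energy)
  x1, x2, x3, x4 ≥ 0.
The optimal basis is {sunflower meal, maize, limestone}; alfalfa meal drops out. There the lysine, calcium, metabolisable energy constraints are tight.
Optimal quantities: sunflower meal = 1.253 kg, maize = 0.00714 kg, limestone = 0.9777 kg.
Total cost: 0.47·1.253 + 0.32·0.00714 + 0.11·0.9777 = 0.69874.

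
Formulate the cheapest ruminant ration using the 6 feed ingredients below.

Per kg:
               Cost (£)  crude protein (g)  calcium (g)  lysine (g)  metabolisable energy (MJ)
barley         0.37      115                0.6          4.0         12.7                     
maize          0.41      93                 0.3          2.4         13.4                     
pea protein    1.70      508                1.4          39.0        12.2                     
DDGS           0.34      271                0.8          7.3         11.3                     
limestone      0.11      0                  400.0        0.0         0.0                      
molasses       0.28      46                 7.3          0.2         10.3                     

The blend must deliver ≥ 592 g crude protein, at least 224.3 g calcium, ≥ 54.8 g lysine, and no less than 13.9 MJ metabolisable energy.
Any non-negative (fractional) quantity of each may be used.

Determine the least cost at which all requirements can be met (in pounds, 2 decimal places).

Let x1 = kg of barley, x2 = kg of maize, x3 = kg of pea protein, x4 = kg of DDGS, x5 = kg of limestone, x6 = kg of molasses.
Minimize 0.37x1 + 0.41x2 + 1.7x3 + 0.34x4 + 0.11x5 + 0.28x6 with:
  115x1 + 93x2 + 508x3 + 271x4 + 46x6 ≥ 592   (crude protein)
  0.6x1 + 0.3x2 + 1.4x3 + 0.8x4 + 400x5 + 7.3x6 ≥ 224.3   (calcium)
  4x1 + 2.4x2 + 39x3 + 7.3x4 + 0.2x6 ≥ 54.8   (lysine)
  12.7x1 + 13.4x2 + 12.2x3 + 11.3x4 + 10.3x6 ≥ 13.9   (metabolisable energy)
  x1, x2, x3, x4, x5, x6 ≥ 0.
The optimal basis is {pea protein, limestone}; barley, maize, DDGS, molasses drop out. Binding constraints: calcium and lysine.
Solving gives x3 = 1.405, x5 = 0.5558.
Hence cost = 1.7·1.405 + 0.11·0.5558 = £2.4496.

£2.45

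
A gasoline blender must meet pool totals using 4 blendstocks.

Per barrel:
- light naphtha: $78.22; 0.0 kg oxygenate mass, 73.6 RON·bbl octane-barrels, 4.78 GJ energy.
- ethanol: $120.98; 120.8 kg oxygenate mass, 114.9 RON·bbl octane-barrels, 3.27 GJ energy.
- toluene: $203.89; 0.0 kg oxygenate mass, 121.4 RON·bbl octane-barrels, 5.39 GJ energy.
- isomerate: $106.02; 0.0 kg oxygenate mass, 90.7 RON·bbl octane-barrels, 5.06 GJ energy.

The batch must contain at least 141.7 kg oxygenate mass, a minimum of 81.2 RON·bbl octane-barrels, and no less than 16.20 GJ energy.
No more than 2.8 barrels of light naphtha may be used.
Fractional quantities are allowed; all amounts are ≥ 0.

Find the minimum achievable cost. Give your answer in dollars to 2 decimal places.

Set it up as a linear program. Let x1 = barrels of light naphtha, x2 = barrels of ethanol, x3 = barrels of toluene, x4 = barrels of isomerate.
Minimize 78.22x1 + 120.98x2 + 203.89x3 + 106.02x4 subject to:
  120.8x2 ≥ 141.7   (oxygenate mass)
  73.6x1 + 114.9x2 + 121.4x3 + 90.7x4 ≥ 81.2   (octane-barrels)
  4.78x1 + 3.27x2 + 5.39x3 + 5.06x4 ≥ 16.2   (energy)
  x1 ≤ 2.8
  x1, x2, x3, x4 ≥ 0.
The cheapest feasible vertex uses only light naphtha, ethanol; toluene, isomerate are not used. There the oxygenate mass and energy constraints are tight.
That vertex is x1 = 2.5867, x2 = 1.173.
Total cost: 78.22·2.5867 + 120.98·1.173 = 344.2412.

$344.24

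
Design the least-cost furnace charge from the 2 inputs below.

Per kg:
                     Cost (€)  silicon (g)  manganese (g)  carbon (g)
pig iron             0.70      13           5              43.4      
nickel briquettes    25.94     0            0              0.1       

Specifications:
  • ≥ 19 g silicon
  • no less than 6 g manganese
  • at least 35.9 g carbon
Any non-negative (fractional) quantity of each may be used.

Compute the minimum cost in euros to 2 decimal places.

Set it up as a linear program. Let x1 = kg of pig iron, x2 = kg of nickel briquettes.
Minimize 0.7x1 + 25.94x2 subject to:
  13x1 ≥ 19   (silicon)
  5x1 ≥ 6   (manganese)
  43.4x1 + 0.1x2 ≥ 35.9   (carbon)
  x1, x2 ≥ 0.
The cheapest feasible vertex uses only pig iron; nickel briquettes is not used. The silicon requirement is met with equality.
So pig iron = 1.462 kg.
Hence cost = 0.7·1.462 = €1.0234.

€1.02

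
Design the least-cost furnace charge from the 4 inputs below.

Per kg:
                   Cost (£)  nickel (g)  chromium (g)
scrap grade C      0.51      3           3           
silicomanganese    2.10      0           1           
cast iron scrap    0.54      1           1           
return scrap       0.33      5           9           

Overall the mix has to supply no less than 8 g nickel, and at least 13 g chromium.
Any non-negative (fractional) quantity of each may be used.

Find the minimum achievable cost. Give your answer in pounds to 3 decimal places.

Let x1 = kg of scrap grade C, x2 = kg of silicomanganese, x3 = kg of cast iron scrap, x4 = kg of return scrap.
min 0.51x1 + 2.1x2 + 0.54x3 + 0.33x4 with:
  3x1 + 1x3 + 5x4 ≥ 8   (nickel)
  3x1 + 1x2 + 1x3 + 9x4 ≥ 13   (chromium)
  x1, x2, x3, x4 ≥ 0.
The minimum-cost mix takes nothing from scrap grade C, silicomanganese, cast iron scrap — only return scrap. There the nickel constraint is tight.
Solving gives x4 = 1.6.
Total cost: 0.33·1.6 = 0.52800.

£0.528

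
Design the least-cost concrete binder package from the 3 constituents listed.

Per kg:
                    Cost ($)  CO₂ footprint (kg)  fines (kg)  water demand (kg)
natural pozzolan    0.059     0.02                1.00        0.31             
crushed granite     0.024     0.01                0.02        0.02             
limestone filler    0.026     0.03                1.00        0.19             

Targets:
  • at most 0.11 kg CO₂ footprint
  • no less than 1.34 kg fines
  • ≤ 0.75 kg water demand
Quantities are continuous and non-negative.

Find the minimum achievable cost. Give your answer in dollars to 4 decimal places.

$0.0348

Let x1 = kg of natural pozzolan, x2 = kg of crushed granite, x3 = kg of limestone filler.
Minimize 0.059x1 + 0.024x2 + 0.026x3 subject to:
  0.02x1 + 0.01x2 + 0.03x3 ≤ 0.11   (CO₂ footprint)
  1x1 + 0.02x2 + 1x3 ≥ 1.34   (fines)
  0.31x1 + 0.02x2 + 0.19x3 ≤ 0.75   (water demand)
  x1, x2, x3 ≥ 0.
At the optimum only limestone filler is positive (natural pozzolan, crushed granite = 0). There the fines constraint is tight.
That vertex is x3 = 1.34.
Total cost: 0.026·1.34 = 0.034840.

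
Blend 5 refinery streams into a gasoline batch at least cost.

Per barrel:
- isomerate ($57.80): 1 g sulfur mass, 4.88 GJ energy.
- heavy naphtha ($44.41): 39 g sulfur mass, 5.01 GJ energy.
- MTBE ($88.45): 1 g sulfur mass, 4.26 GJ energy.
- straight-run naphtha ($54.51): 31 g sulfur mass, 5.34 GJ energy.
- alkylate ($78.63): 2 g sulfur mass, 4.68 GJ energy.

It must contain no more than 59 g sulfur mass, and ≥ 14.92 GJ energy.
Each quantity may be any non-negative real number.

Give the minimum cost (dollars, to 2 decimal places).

$154.72

Set it up as a linear program. Let x1 = barrels of isomerate, x2 = barrels of heavy naphtha, x3 = barrels of MTBE, x4 = barrels of straight-run naphtha, x5 = barrels of alkylate.
Minimize 57.8x1 + 44.41x2 + 88.45x3 + 54.51x4 + 78.63x5 s.t.:
  1x1 + 39x2 + 1x3 + 31x4 + 2x5 ≤ 59   (sulfur mass)
  4.88x1 + 5.01x2 + 4.26x3 + 5.34x4 + 4.68x5 ≥ 14.92   (energy)
  x1, x2, x3, x4, x5 ≥ 0.
The optimal basis is {isomerate, heavy naphtha}; MTBE, straight-run naphtha, alkylate drop out. There the sulfur mass and energy constraints are tight.
Solving gives x1 = 1.545, x2 = 1.473.
Cost = 57.8·1.545 + 44.41·1.473 = 154.7169.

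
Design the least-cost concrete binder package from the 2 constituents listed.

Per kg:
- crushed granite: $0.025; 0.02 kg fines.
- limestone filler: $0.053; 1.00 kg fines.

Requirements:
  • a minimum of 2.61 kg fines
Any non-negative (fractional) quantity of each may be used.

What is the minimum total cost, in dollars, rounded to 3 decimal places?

$0.138

Treat it as an LP. Let x1 = kg of crushed granite, x2 = kg of limestone filler.
Minimize 0.025x1 + 0.053x2 with:
  0.02x1 + 1x2 ≥ 2.61   (fines)
  x1, x2 ≥ 0.
The cheapest feasible vertex uses only limestone filler; crushed granite is not used. There the fines constraint is tight.
Optimal quantities: limestone filler = 2.61 kg.
Total cost: 0.053·2.61 = 0.13833.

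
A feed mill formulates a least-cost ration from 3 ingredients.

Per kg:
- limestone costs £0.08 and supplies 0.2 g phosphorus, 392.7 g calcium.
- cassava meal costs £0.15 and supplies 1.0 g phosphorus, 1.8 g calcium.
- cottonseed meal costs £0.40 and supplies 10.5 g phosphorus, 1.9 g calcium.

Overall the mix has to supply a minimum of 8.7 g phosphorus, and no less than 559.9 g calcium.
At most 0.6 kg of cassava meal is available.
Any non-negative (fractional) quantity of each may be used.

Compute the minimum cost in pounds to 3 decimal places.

Treat it as an LP. Let x1 = kg of limestone, x2 = kg of cassava meal, x3 = kg of cottonseed meal.
Minimize 0.08x1 + 0.15x2 + 0.4x3 with:
  0.2x1 + 1x2 + 10.5x3 ≥ 8.7   (phosphorus)
  392.7x1 + 1.8x2 + 1.9x3 ≥ 559.9   (calcium)
  x2 ≤ 0.6
  x1, x2, x3 ≥ 0.
The minimum-cost mix takes nothing from cassava meal — only limestone, cottonseed meal. Binding constraints: phosphorus and calcium.
Optimal quantities: limestone = 1.422 kg, cottonseed meal = 0.8015 kg.
Hence cost = 0.08·1.422 + 0.4·0.8015 = £0.43436.

£0.434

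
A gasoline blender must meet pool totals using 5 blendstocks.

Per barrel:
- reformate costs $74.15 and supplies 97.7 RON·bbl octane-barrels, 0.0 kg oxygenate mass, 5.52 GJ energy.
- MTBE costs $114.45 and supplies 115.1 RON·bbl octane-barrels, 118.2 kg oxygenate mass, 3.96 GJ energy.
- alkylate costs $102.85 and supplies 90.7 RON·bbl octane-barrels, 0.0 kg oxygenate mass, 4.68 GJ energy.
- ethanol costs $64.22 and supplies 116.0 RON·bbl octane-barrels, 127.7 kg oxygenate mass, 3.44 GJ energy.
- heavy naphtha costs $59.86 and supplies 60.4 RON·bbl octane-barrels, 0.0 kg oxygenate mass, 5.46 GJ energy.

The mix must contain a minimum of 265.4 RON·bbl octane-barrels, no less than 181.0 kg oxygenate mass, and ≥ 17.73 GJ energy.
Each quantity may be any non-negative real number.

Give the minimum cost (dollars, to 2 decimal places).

Set it up as a linear program. Let x1 = barrels of reformate, x2 = barrels of MTBE, x3 = barrels of alkylate, x4 = barrels of ethanol, x5 = barrels of heavy naphtha.
Minimise 74.15x1 + 114.45x2 + 102.85x3 + 64.22x4 + 59.86x5 with:
  97.7x1 + 115.1x2 + 90.7x3 + 116x4 + 60.4x5 ≥ 265.4   (octane-barrels)
  118.2x2 + 127.7x4 ≥ 181   (oxygenate mass)
  5.52x1 + 3.96x2 + 4.68x3 + 3.44x4 + 5.46x5 ≥ 17.73   (energy)
  x1, x2, x3, x4, x5 ≥ 0.
The cheapest feasible vertex uses only ethanol, heavy naphtha; reformate, MTBE, alkylate are not used. The oxygenate mass and energy requirements are met with equality.
Solving gives x4 = 1.4174, x5 = 2.3542.
Hence cost = 64.22·1.4174 + 59.86·2.3542 = $231.9478.

$231.95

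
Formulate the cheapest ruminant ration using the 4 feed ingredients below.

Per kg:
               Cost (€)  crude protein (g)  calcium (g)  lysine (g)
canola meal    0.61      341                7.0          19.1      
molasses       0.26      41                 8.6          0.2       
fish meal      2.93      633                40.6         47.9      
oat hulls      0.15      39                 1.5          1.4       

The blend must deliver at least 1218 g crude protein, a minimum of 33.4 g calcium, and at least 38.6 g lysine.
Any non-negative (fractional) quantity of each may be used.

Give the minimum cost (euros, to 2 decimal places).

Treat it as an LP. Let x1 = kg of canola meal, x2 = kg of molasses, x3 = kg of fish meal, x4 = kg of oat hulls.
min 0.61x1 + 0.26x2 + 2.93x3 + 0.15x4 subject to:
  341x1 + 41x2 + 633x3 + 39x4 ≥ 1218   (crude protein)
  7x1 + 8.6x2 + 40.6x3 + 1.5x4 ≥ 33.4   (calcium)
  19.1x1 + 0.2x2 + 47.9x3 + 1.4x4 ≥ 38.6   (lysine)
  x1, x2, x3, x4 ≥ 0.
The optimal basis is {canola meal, molasses}; fish meal, oat hulls drop out. Binding constraints: crude protein and calcium.
Optimal quantities: canola meal = 3.442 kg, molasses = 1.082 kg.
Hence cost = 0.61·3.442 + 0.26·1.082 = €2.3809.

€2.38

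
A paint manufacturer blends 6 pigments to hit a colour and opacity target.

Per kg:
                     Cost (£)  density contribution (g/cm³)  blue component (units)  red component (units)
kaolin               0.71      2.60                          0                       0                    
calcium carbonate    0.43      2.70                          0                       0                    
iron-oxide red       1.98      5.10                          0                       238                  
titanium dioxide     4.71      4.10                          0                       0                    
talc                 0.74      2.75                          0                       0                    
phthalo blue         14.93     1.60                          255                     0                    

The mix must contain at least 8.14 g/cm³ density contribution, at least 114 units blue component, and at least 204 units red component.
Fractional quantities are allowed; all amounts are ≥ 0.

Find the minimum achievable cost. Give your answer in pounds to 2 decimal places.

Let x1 = kg of kaolin, x2 = kg of calcium carbonate, x3 = kg of iron-oxide red, x4 = kg of titanium dioxide, x5 = kg of talc, x6 = kg of phthalo blue.
Minimise 0.71x1 + 0.43x2 + 1.98x3 + 4.71x4 + 0.74x5 + 14.93x6 subject to:
  2.6x1 + 2.7x2 + 5.1x3 + 4.1x4 + 2.75x5 + 1.6x6 ≥ 8.14   (density contribution)
  255x6 ≥ 114   (blue component)
  238x3 ≥ 204   (red component)
  x1, x2, x3, x4, x5, x6 ≥ 0.
The optimal basis is {calcium carbonate, iron-oxide red, phthalo blue}; kaolin, titanium dioxide, talc drop out. There the density contribution, blue component, red component constraints are tight.
Optimal quantities: calcium carbonate = 1.131 kg, iron-oxide red = 0.8571 kg, phthalo blue = 0.4471 kg.
Cost = 0.43·1.131 + 1.98·0.8571 + 14.93·0.4471 = 8.8586.

£8.86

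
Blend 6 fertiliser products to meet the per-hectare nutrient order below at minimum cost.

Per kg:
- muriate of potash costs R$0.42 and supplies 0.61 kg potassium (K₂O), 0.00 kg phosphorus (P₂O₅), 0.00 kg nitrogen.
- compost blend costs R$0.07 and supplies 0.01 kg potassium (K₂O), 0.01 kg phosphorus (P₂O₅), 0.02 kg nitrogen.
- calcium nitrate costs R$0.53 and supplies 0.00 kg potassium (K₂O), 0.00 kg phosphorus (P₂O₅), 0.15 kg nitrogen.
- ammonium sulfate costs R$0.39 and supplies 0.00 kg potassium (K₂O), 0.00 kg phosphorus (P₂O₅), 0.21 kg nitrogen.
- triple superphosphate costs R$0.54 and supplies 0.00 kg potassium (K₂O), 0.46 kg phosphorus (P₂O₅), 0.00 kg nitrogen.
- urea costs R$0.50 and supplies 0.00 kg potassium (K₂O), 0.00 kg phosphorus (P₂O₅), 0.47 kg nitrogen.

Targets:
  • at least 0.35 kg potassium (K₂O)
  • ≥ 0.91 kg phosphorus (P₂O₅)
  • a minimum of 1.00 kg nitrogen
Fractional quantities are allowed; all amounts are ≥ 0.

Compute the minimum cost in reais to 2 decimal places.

This is a linear program. Let x1 = kg of muriate of potash, x2 = kg of compost blend, x3 = kg of calcium nitrate, x4 = kg of ammonium sulfate, x5 = kg of triple superphosphate, x6 = kg of urea.
Minimize 0.42x1 + 0.07x2 + 0.53x3 + 0.39x4 + 0.54x5 + 0.5x6 subject to:
  0.61x1 + 0.01x2 ≥ 0.35   (potassium (K₂O))
  0.01x2 + 0.46x5 ≥ 0.91   (phosphorus (P₂O₅))
  0.02x2 + 0.15x3 + 0.21x4 + 0.47x6 ≥ 1   (nitrogen)
  x1, x2, x3, x4, x5, x6 ≥ 0.
At the optimum only muriate of potash, triple superphosphate, urea are positive (compost blend, calcium nitrate, ammonium sulfate = 0). Binding constraints: potassium (K₂O), phosphorus (P₂O₅), nitrogen.
That vertex is x1 = 0.5738, x5 = 1.978, x6 = 2.128.
Hence cost = 0.42·0.5738 + 0.54·1.978 + 0.5·2.128 = R$2.3731.

R$2.37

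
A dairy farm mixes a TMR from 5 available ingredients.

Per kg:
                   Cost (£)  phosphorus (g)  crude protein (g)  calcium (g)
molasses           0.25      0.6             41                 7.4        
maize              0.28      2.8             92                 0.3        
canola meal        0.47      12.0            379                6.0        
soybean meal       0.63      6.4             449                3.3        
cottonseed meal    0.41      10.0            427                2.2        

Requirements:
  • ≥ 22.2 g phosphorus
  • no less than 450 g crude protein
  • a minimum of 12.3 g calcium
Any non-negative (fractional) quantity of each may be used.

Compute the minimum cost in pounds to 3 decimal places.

Let x1 = kg of molasses, x2 = kg of maize, x3 = kg of canola meal, x4 = kg of soybean meal, x5 = kg of cottonseed meal.
Minimise 0.25x1 + 0.28x2 + 0.47x3 + 0.63x4 + 0.41x5 with:
  0.6x1 + 2.8x2 + 12x3 + 6.4x4 + 10x5 ≥ 22.2   (phosphorus)
  41x1 + 92x2 + 379x3 + 449x4 + 427x5 ≥ 450   (crude protein)
  7.4x1 + 0.3x2 + 6x3 + 3.3x4 + 2.2x5 ≥ 12.3   (calcium)
  x1, x2, x3, x4, x5 ≥ 0.
The cheapest feasible vertex uses only molasses, canola meal; maize, soybean meal, cottonseed meal are not used. There the phosphorus and calcium constraints are tight.
That vertex is x1 = 0.169, x3 = 1.842.
Objective = 0.25·0.169 + 0.47·1.842 = 0.90799.

£0.908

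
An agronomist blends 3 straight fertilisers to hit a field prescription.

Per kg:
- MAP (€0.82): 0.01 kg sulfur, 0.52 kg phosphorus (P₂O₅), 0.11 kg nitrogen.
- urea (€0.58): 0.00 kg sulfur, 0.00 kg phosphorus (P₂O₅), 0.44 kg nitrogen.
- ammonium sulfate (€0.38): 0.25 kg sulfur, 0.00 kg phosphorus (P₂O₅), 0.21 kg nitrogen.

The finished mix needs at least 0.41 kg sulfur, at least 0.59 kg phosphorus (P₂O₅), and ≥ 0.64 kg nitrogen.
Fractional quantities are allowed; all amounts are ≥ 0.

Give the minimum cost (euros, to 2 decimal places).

€1.77

This is a linear program. Let x1 = kg of MAP, x2 = kg of urea, x3 = kg of ammonium sulfate.
min 0.82x1 + 0.58x2 + 0.38x3 subject to:
  0.01x1 + 0.25x3 ≥ 0.41   (sulfur)
  0.52x1 ≥ 0.59   (phosphorus (P₂O₅))
  0.11x1 + 0.44x2 + 0.21x3 ≥ 0.64   (nitrogen)
  x1, x2, x3 ≥ 0.
The optimal mix uses every input. Binding constraints: sulfur, phosphorus (P₂O₅), nitrogen.
So MAP = 1.135 kg, urea = 0.4098 kg, ammonium sulfate = 1.595 kg.
Total cost: 0.82·1.135 + 0.58·0.4098 + 0.38·1.595 = 1.7745.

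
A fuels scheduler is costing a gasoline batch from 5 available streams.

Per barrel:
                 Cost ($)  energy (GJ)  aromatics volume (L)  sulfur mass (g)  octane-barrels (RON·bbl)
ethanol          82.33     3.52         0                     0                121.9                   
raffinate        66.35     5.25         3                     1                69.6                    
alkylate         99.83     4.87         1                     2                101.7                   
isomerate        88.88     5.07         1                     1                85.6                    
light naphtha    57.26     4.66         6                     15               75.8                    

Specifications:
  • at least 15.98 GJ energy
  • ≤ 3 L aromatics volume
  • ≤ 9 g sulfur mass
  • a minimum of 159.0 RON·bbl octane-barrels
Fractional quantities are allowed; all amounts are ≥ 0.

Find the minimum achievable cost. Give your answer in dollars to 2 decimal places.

$284.65

This is a linear program. Let x1 = barrels of ethanol, x2 = barrels of raffinate, x3 = barrels of alkylate, x4 = barrels of isomerate, x5 = barrels of light naphtha.
min 82.33x1 + 66.35x2 + 99.83x3 + 88.88x4 + 57.26x5 subject to:
  3.52x1 + 5.25x2 + 4.87x3 + 5.07x4 + 4.66x5 ≥ 15.98   (energy)
  3x2 + 1x3 + 1x4 + 6x5 ≤ 3   (aromatics volume)
  1x2 + 2x3 + 1x4 + 15x5 ≤ 9   (sulfur mass)
  121.9x1 + 69.6x2 + 101.7x3 + 85.6x4 + 75.8x5 ≥ 159   (octane-barrels)
  x1, x2, x3, x4, x5 ≥ 0.
The optimal basis is {ethanol, isomerate}; raffinate, alkylate, light naphtha drop out. Binding constraints: energy and aromatics volume.
So ethanol = 0.2188 barrels, isomerate = 3 barrels.
Total cost: 82.33·0.2188 + 88.88·3 = 284.6538.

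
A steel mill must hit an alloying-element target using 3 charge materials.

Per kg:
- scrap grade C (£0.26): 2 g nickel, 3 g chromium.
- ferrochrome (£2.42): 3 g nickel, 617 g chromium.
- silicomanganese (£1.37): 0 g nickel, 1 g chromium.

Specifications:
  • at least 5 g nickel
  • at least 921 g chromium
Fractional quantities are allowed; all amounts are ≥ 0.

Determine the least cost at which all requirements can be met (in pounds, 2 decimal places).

£3.68

Treat it as an LP. Let x1 = kg of scrap grade C, x2 = kg of ferrochrome, x3 = kg of silicomanganese.
min 0.26x1 + 2.42x2 + 1.37x3 with:
  2x1 + 3x2 ≥ 5   (nickel)
  3x1 + 617x2 + 1x3 ≥ 921   (chromium)
  x1, x2, x3 ≥ 0.
The optimal basis is {scrap grade C, ferrochrome}; silicomanganese drops out. The nickel and chromium requirements are met with equality.
Optimal quantities: scrap grade C = 0.2629 kg, ferrochrome = 1.491 kg.
Cost = 0.26·0.2629 + 2.42·1.491 = 3.6766.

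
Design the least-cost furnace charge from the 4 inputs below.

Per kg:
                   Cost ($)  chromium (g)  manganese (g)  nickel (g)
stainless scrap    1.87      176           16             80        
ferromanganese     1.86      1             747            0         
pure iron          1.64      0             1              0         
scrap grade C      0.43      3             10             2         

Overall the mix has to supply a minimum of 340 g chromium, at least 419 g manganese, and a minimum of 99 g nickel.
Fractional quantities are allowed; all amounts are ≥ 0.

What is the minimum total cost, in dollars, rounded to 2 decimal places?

Set it up as a linear program. Let x1 = kg of stainless scrap, x2 = kg of ferromanganese, x3 = kg of pure iron, x4 = kg of scrap grade C.
Minimize 1.87x1 + 1.86x2 + 1.64x3 + 0.43x4 s.t.:
  176x1 + 1x2 + 3x4 ≥ 340   (chromium)
  16x1 + 747x2 + 1x3 + 10x4 ≥ 419   (manganese)
  80x1 + 2x4 ≥ 99   (nickel)
  x1, x2, x3, x4 ≥ 0.
The minimum-cost mix takes nothing from pure iron, scrap grade C — only stainless scrap, ferromanganese. Binding constraints: chromium and manganese.
So stainless scrap = 1.929 kg, ferromanganese = 0.5196 kg.
Hence cost = 1.87·1.929 + 1.86·0.5196 = $4.5737.

$4.57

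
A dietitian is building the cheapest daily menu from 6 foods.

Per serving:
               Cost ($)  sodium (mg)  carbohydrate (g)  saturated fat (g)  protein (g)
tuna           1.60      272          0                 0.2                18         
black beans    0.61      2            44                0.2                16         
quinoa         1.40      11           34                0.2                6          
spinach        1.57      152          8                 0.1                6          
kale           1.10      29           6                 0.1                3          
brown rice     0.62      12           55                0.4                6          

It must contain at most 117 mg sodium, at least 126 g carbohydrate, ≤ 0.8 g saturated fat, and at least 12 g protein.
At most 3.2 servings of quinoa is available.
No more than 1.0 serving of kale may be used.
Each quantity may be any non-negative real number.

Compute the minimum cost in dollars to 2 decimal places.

This is a linear program. Let x1 = servings of tuna, x2 = servings of black beans, x3 = servings of quinoa, x4 = servings of spinach, x5 = servings of kale, x6 = servings of brown rice.
Minimize 1.6x1 + 0.61x2 + 1.4x3 + 1.57x4 + 1.1x5 + 0.62x6 with:
  272x1 + 2x2 + 11x3 + 152x4 + 29x5 + 12x6 ≤ 117   (sodium)
  44x2 + 34x3 + 8x4 + 6x5 + 55x6 ≥ 126   (carbohydrate)
  0.2x1 + 0.2x2 + 0.2x3 + 0.1x4 + 0.1x5 + 0.4x6 ≤ 0.8   (saturated fat)
  18x1 + 16x2 + 6x3 + 6x4 + 3x5 + 6x6 ≥ 12   (protein)
  x3 ≤ 3.2
  x5 ≤ 1
  x1, x2, x3, x4, x5, x6 ≥ 0.
At the optimum only black beans, brown rice are positive (tuna, quinoa, spinach, kale = 0). There the carbohydrate and saturated fat constraints are tight.
So black beans = 0.9697 servings, brown rice = 1.515 servings.
Hence cost = 0.61·0.9697 + 0.62·1.515 = $1.5308.

$1.53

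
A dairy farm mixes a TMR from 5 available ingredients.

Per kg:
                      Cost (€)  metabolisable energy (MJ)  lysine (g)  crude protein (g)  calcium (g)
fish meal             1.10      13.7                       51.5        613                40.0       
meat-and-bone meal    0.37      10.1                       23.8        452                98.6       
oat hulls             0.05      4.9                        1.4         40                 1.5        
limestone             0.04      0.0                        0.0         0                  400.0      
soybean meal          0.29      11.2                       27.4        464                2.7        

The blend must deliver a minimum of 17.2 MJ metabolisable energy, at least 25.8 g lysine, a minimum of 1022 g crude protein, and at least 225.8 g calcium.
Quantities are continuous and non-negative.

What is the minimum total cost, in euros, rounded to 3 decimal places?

Let x1 = kg of fish meal, x2 = kg of meat-and-bone meal, x3 = kg of oat hulls, x4 = kg of limestone, x5 = kg of soybean meal.
min 1.1x1 + 0.37x2 + 0.05x3 + 0.04x4 + 0.29x5 subject to:
  13.7x1 + 10.1x2 + 4.9x3 + 11.2x5 ≥ 17.2   (metabolisable energy)
  51.5x1 + 23.8x2 + 1.4x3 + 27.4x5 ≥ 25.8   (lysine)
  613x1 + 452x2 + 40x3 + 464x5 ≥ 1022   (crude protein)
  40x1 + 98.6x2 + 1.5x3 + 400x4 + 2.7x5 ≥ 225.8   (calcium)
  x1, x2, x3, x4, x5 ≥ 0.
The optimal basis is {limestone, soybean meal}; fish meal, meat-and-bone meal, oat hulls drop out. There the crude protein and calcium constraints are tight.
Optimal quantities: limestone = 0.5496 kg, soybean meal = 2.203 kg.
Cost = 0.04·0.5496 + 0.29·2.203 = 0.66085.

€0.661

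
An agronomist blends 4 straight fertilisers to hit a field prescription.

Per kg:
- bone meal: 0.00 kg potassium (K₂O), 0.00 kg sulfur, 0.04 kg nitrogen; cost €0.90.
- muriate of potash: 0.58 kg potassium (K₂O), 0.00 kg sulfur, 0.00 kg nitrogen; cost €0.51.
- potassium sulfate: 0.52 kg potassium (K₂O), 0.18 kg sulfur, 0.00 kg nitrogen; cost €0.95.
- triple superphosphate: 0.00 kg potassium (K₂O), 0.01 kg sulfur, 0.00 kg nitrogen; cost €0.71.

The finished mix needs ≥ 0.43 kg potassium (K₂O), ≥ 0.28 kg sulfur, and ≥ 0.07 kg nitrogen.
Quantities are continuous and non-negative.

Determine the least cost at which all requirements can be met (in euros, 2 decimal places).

€3.05

Set it up as a linear program. Let x1 = kg of bone meal, x2 = kg of muriate of potash, x3 = kg of potassium sulfate, x4 = kg of triple superphosphate.
Minimise 0.9x1 + 0.51x2 + 0.95x3 + 0.71x4 with:
  0.58x2 + 0.52x3 ≥ 0.43   (potassium (K₂O))
  0.18x3 + 0.01x4 ≥ 0.28   (sulfur)
  0.04x1 ≥ 0.07   (nitrogen)
  x1, x2, x3, x4 ≥ 0.
The minimum-cost mix takes nothing from muriate of potash, triple superphosphate — only bone meal, potassium sulfate. The sulfur and nitrogen requirements are met with equality.
That vertex is x1 = 1.75, x3 = 1.556.
Total cost: 0.9·1.75 + 0.95·1.556 = 3.0532.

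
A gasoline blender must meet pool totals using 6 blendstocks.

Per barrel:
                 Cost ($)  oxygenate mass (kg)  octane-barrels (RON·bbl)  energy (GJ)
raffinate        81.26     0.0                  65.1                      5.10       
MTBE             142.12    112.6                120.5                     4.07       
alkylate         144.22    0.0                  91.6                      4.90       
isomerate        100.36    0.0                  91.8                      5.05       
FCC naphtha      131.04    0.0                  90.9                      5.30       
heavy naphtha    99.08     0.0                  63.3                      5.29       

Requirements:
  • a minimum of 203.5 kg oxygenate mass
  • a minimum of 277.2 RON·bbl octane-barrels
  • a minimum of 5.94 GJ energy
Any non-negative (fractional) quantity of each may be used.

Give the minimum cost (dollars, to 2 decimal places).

This is a linear program. Let x1 = barrels of raffinate, x2 = barrels of MTBE, x3 = barrels of alkylate, x4 = barrels of isomerate, x5 = barrels of FCC naphtha, x6 = barrels of heavy naphtha.
Minimise 81.26x1 + 142.12x2 + 144.22x3 + 100.36x4 + 131.04x5 + 99.08x6 s.t.:
  112.6x2 ≥ 203.5   (oxygenate mass)
  65.1x1 + 120.5x2 + 91.6x3 + 91.8x4 + 90.9x5 + 63.3x6 ≥ 277.2   (octane-barrels)
  5.1x1 + 4.07x2 + 4.9x3 + 5.05x4 + 5.3x5 + 5.29x6 ≥ 5.94   (energy)
  x1, x2, x3, x4, x5, x6 ≥ 0.
The optimal basis is {MTBE, isomerate}; raffinate, alkylate, FCC naphtha, heavy naphtha drop out. Binding constraints: oxygenate mass and octane-barrels.
That vertex is x2 = 1.80728, x4 = 0.647304.
Total cost: 142.12·1.80728 + 100.36·0.647304 = 321.8141.

$321.81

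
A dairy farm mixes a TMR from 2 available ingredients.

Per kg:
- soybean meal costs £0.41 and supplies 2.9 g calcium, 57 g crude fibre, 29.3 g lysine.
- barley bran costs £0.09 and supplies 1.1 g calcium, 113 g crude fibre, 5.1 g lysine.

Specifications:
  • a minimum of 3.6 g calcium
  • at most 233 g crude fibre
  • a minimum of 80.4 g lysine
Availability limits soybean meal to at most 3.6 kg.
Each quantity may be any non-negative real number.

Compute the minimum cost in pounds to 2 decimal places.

£1.13

Treat it as an LP. Let x1 = kg of soybean meal, x2 = kg of barley bran.
min 0.41x1 + 0.09x2 s.t.:
  2.9x1 + 1.1x2 ≥ 3.6   (calcium)
  57x1 + 113x2 ≤ 233   (crude fibre)
  29.3x1 + 5.1x2 ≥ 80.4   (lysine)
  x1 ≤ 3.6
  x1, x2 ≥ 0.
The cheapest feasible vertex uses only soybean meal; barley bran is not used. Binding constraint: lysine.
So soybean meal = 2.744 kg.
Objective = 0.41·2.744 = 1.12504.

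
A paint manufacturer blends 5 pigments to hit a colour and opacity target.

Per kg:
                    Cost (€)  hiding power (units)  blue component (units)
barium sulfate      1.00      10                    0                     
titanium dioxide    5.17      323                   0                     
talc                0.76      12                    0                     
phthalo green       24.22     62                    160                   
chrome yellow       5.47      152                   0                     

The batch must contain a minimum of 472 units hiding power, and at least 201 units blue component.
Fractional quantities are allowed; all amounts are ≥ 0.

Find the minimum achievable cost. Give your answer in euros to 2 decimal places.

Let x1 = kg of barium sulfate, x2 = kg of titanium dioxide, x3 = kg of talc, x4 = kg of phthalo green, x5 = kg of chrome yellow.
Minimise 1x1 + 5.17x2 + 0.76x3 + 24.22x4 + 5.47x5 with:
  10x1 + 323x2 + 12x3 + 62x4 + 152x5 ≥ 472   (hiding power)
  160x4 ≥ 201   (blue component)
  x1, x2, x3, x4, x5 ≥ 0.
The cheapest feasible vertex uses only titanium dioxide, phthalo green; barium sulfate, talc, chrome yellow are not used. There the hiding power and blue component constraints are tight.
That vertex is x2 = 1.22, x4 = 1.256.
Total cost: 5.17·1.22 + 24.22·1.256 = 36.7277.

€36.73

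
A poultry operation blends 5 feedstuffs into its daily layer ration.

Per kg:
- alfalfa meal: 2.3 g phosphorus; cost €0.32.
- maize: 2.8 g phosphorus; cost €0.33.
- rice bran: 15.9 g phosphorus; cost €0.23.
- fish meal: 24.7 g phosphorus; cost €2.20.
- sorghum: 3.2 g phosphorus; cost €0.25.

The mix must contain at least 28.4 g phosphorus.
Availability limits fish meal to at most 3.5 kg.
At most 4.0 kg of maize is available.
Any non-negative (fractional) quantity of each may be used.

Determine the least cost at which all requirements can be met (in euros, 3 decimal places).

Set it up as a linear program. Let x1 = kg of alfalfa meal, x2 = kg of maize, x3 = kg of rice bran, x4 = kg of fish meal, x5 = kg of sorghum.
Minimise 0.32x1 + 0.33x2 + 0.23x3 + 2.2x4 + 0.25x5 subject to:
  2.3x1 + 2.8x2 + 15.9x3 + 24.7x4 + 3.2x5 ≥ 28.4   (phosphorus)
  x4 ≤ 3.5
  x2 ≤ 4
  x1, x2, x3, x4, x5 ≥ 0.
The minimum-cost mix takes nothing from alfalfa meal, maize, fish meal, sorghum — only rice bran. Binding constraint: phosphorus.
Optimal quantities: rice bran = 1.786 kg.
Hence cost = 0.23·1.786 = €0.41078.

€0.411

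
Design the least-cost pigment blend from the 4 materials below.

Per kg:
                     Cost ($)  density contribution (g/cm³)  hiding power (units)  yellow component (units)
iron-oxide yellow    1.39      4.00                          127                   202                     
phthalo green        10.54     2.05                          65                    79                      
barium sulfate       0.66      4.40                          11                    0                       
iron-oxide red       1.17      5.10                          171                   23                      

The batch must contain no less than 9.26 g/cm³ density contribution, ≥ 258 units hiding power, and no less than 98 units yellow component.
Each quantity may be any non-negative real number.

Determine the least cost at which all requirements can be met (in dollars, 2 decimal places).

Let x1 = kg of iron-oxide yellow, x2 = kg of phthalo green, x3 = kg of barium sulfate, x4 = kg of iron-oxide red.
Minimise 1.39x1 + 10.54x2 + 0.66x3 + 1.17x4 subject to:
  4x1 + 2.05x2 + 4.4x3 + 5.1x4 ≥ 9.26   (density contribution)
  127x1 + 65x2 + 11x3 + 171x4 ≥ 258   (hiding power)
  202x1 + 79x2 + 23x4 ≥ 98   (yellow component)
  x1, x2, x3, x4 ≥ 0.
At the optimum only iron-oxide yellow, barium sulfate, iron-oxide red are positive (phthalo green = 0). There the density contribution, hiding power, yellow component constraints are tight.
So iron-oxide yellow = 0.3452 kg, barium sulfate = 0.3664 kg, iron-oxide red = 1.229 kg.
Total cost: 1.39·0.3452 + 0.66·0.3664 + 1.17·1.229 = 2.1596.

$2.16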